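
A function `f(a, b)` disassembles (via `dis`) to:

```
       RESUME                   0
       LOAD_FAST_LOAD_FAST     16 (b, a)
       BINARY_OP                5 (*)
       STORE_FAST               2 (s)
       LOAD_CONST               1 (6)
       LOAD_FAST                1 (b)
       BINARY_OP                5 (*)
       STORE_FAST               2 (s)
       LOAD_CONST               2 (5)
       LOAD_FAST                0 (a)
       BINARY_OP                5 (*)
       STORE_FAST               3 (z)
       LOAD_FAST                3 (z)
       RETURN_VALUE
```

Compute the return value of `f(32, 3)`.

160

LOAD_FAST_LOAD_FAST b,a → push 3,32. Stack: [3, 32]
BINARY_OP * → 3 * 32 = 96. Stack: [96]
STORE_FAST s → s=96. Stack: []
LOAD_CONST → push 6. Stack: [6]
LOAD_FAST b → push 3. Stack: [6, 3]
BINARY_OP * → 6 * 3 = 18. Stack: [18]
STORE_FAST s → s=18. Stack: []
LOAD_CONST → push 5. Stack: [5]
LOAD_FAST a → push 32. Stack: [5, 32]
BINARY_OP * → 5 * 32 = 160. Stack: [160]
STORE_FAST z → z=160. Stack: []
LOAD_FAST z → push 160. Stack: [160]
RETURN_VALUE → return 160.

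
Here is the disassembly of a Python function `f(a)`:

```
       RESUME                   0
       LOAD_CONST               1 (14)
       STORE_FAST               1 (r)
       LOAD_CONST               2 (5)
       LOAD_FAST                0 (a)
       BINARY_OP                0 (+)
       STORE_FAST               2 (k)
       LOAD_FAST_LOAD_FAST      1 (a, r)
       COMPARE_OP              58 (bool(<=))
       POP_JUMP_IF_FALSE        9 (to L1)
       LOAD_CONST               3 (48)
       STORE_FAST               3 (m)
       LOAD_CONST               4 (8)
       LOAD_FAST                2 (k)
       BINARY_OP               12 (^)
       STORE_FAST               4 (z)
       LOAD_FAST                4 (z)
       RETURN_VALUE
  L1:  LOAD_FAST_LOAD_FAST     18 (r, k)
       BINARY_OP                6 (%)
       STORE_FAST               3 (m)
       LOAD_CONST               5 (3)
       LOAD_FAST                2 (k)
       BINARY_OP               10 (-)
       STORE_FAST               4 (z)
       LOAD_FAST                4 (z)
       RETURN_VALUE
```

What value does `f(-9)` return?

-12

LOAD_CONST → push 14. Stack: [14]
STORE_FAST r → r=14. Stack: []
LOAD_CONST → push 5. Stack: [5]
LOAD_FAST a → push -9. Stack: [5, -9]
BINARY_OP + → 5 + -9 = -4. Stack: [-4]
STORE_FAST k → k=-4. Stack: []
LOAD_FAST_LOAD_FAST a,r → push -9,14. Stack: [-9, 14]
COMPARE_OP bool(<=) → -9 vs 14 = True. Stack: [True]
POP_JUMP_IF_FALSE → pop True; no jump. Stack: []
LOAD_CONST → push 48. Stack: [48]
STORE_FAST m → m=48. Stack: []
LOAD_CONST → push 8. Stack: [8]
LOAD_FAST k → push -4. Stack: [8, -4]
BINARY_OP ^ → 8 ^ -4 = -12. Stack: [-12]
STORE_FAST z → z=-12. Stack: []
LOAD_FAST z → push -12. Stack: [-12]
RETURN_VALUE → return -12.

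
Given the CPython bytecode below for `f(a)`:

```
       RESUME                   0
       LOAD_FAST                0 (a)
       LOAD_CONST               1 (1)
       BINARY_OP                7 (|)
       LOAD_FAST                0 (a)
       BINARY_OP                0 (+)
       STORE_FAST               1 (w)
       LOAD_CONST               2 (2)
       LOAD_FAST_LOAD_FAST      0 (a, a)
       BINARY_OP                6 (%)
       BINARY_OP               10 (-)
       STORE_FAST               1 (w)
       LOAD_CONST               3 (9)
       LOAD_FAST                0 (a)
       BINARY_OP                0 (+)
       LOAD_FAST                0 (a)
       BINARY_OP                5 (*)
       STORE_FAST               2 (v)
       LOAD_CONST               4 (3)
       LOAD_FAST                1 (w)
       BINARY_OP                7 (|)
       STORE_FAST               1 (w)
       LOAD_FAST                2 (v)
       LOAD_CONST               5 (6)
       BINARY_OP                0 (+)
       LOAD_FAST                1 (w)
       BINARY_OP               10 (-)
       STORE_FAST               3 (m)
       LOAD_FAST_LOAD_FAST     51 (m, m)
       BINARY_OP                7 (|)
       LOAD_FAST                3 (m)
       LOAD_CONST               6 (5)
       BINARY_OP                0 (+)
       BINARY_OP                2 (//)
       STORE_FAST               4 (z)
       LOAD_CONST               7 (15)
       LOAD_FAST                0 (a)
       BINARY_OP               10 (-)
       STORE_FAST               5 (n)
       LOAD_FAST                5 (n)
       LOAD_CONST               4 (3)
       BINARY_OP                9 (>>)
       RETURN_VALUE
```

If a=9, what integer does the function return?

LOAD_FAST a → push 9. Stack: [9]
LOAD_CONST → push 1. Stack: [9, 1]
BINARY_OP | → 9 | 1 = 9. Stack: [9]
LOAD_FAST a → push 9. Stack: [9, 9]
BINARY_OP + → 9 + 9 = 18. Stack: [18]
STORE_FAST w → w=18. Stack: []
LOAD_CONST → push 2. Stack: [2]
LOAD_FAST_LOAD_FAST a,a → push 9,9. Stack: [2, 9, 9]
BINARY_OP % → 9 % 9 = 0. Stack: [2, 0]
BINARY_OP - → 2 - 0 = 2. Stack: [2]
STORE_FAST w → w=2. Stack: []
LOAD_CONST → push 9. Stack: [9]
LOAD_FAST a → push 9. Stack: [9, 9]
BINARY_OP + → 9 + 9 = 18. Stack: [18]
LOAD_FAST a → push 9. Stack: [18, 9]
BINARY_OP * → 18 * 9 = 162. Stack: [162]
STORE_FAST v → v=162. Stack: []
LOAD_CONST → push 3. Stack: [3]
LOAD_FAST w → push 2. Stack: [3, 2]
BINARY_OP | → 3 | 2 = 3. Stack: [3]
STORE_FAST w → w=3. Stack: []
LOAD_FAST v → push 162. Stack: [162]
LOAD_CONST → push 6. Stack: [162, 6]
BINARY_OP + → 162 + 6 = 168. Stack: [168]
LOAD_FAST w → push 3. Stack: [168, 3]
BINARY_OP - → 168 - 3 = 165. Stack: [165]
STORE_FAST m → m=165. Stack: []
LOAD_FAST_LOAD_FAST m,m → push 165,165. Stack: [165, 165]
BINARY_OP | → 165 | 165 = 165. Stack: [165]
LOAD_FAST m → push 165. Stack: [165, 165]
LOAD_CONST → push 5. Stack: [165, 165, 5]
BINARY_OP + → 165 + 5 = 170. Stack: [165, 170]
BINARY_OP // → 165 // 170 = 0. Stack: [0]
STORE_FAST z → z=0. Stack: []
LOAD_CONST → push 15. Stack: [15]
LOAD_FAST a → push 9. Stack: [15, 9]
BINARY_OP - → 15 - 9 = 6. Stack: [6]
STORE_FAST n → n=6. Stack: []
LOAD_FAST n → push 6. Stack: [6]
LOAD_CONST → push 3. Stack: [6, 3]
BINARY_OP >> → 6 >> 3 = 0. Stack: [0]
RETURN_VALUE → return 0.

0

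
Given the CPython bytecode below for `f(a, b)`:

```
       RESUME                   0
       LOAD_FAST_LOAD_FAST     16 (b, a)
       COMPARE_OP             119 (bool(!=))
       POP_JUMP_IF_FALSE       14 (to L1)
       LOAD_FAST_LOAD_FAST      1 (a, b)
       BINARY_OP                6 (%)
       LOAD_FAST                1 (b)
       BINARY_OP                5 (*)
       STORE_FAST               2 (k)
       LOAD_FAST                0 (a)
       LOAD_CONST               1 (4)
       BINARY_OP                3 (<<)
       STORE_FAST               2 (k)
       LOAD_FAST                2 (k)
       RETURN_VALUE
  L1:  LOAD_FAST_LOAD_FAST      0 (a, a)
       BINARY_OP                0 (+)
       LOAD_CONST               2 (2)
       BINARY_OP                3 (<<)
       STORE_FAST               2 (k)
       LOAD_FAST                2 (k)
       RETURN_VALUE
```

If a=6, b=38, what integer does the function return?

96

LOAD_FAST_LOAD_FAST b,a → push 38,6. Stack: [38, 6]
COMPARE_OP bool(!=) → 38 vs 6 = True. Stack: [True]
POP_JUMP_IF_FALSE → pop True; no jump. Stack: []
LOAD_FAST_LOAD_FAST a,b → push 6,38. Stack: [6, 38]
BINARY_OP % → 6 % 38 = 6. Stack: [6]
LOAD_FAST b → push 38. Stack: [6, 38]
BINARY_OP * → 6 * 38 = 228. Stack: [228]
STORE_FAST k → k=228. Stack: []
LOAD_FAST a → push 6. Stack: [6]
LOAD_CONST → push 4. Stack: [6, 4]
BINARY_OP << → 6 << 4 = 96. Stack: [96]
STORE_FAST k → k=96. Stack: []
LOAD_FAST k → push 96. Stack: [96]
RETURN_VALUE → return 96.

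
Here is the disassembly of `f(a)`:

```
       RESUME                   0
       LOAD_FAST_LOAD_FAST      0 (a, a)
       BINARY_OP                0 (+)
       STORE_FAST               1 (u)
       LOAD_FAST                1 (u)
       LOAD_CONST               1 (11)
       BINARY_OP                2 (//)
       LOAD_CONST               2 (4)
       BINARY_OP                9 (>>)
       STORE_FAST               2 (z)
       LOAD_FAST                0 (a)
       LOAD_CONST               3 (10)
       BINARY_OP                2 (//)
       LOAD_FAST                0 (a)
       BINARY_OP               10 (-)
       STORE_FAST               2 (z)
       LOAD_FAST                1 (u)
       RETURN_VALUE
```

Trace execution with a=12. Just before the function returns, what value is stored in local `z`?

LOAD_FAST_LOAD_FAST a,a → push 12,12. Stack: [12, 12]
BINARY_OP + → 12 + 12 = 24. Stack: [24]
STORE_FAST u → u=24. Stack: []
LOAD_FAST u → push 24. Stack: [24]
LOAD_CONST → push 11. Stack: [24, 11]
BINARY_OP // → 24 // 11 = 2. Stack: [2]
LOAD_CONST → push 4. Stack: [2, 4]
BINARY_OP >> → 2 >> 4 = 0. Stack: [0]
STORE_FAST z → z=0. Stack: []
LOAD_FAST a → push 12. Stack: [12]
LOAD_CONST → push 10. Stack: [12, 10]
BINARY_OP // → 12 // 10 = 1. Stack: [1]
LOAD_FAST a → push 12. Stack: [1, 12]
BINARY_OP - → 1 - 12 = -11. Stack: [-11]
STORE_FAST z → z=-11. Stack: []
LOAD_FAST u → push 24. Stack: [24]
RETURN_VALUE → return 24.

-11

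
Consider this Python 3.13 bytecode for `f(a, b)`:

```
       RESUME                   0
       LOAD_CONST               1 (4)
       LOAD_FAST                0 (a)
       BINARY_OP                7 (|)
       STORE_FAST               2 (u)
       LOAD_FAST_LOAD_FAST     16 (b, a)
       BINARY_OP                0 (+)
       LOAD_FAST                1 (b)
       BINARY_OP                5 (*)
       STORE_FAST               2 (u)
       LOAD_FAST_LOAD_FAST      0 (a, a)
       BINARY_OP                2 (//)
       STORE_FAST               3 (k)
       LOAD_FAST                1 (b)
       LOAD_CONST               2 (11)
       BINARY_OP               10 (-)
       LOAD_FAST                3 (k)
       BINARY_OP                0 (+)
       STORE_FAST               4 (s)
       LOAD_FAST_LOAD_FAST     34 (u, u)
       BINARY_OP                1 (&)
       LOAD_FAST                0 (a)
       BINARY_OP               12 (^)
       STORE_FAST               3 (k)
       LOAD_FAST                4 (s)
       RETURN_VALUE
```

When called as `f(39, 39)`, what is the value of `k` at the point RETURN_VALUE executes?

3013

LOAD_CONST → push 4. Stack: [4]
LOAD_FAST a → push 39. Stack: [4, 39]
BINARY_OP | → 4 | 39 = 39. Stack: [39]
STORE_FAST u → u=39. Stack: []
LOAD_FAST_LOAD_FAST b,a → push 39,39. Stack: [39, 39]
BINARY_OP + → 39 + 39 = 78. Stack: [78]
LOAD_FAST b → push 39. Stack: [78, 39]
BINARY_OP * → 78 * 39 = 3042. Stack: [3042]
STORE_FAST u → u=3042. Stack: []
LOAD_FAST_LOAD_FAST a,a → push 39,39. Stack: [39, 39]
BINARY_OP // → 39 // 39 = 1. Stack: [1]
STORE_FAST k → k=1. Stack: []
LOAD_FAST b → push 39. Stack: [39]
LOAD_CONST → push 11. Stack: [39, 11]
BINARY_OP - → 39 - 11 = 28. Stack: [28]
LOAD_FAST k → push 1. Stack: [28, 1]
BINARY_OP + → 28 + 1 = 29. Stack: [29]
STORE_FAST s → s=29. Stack: []
LOAD_FAST_LOAD_FAST u,u → push 3042,3042. Stack: [3042, 3042]
BINARY_OP & → 3042 & 3042 = 3042. Stack: [3042]
LOAD_FAST a → push 39. Stack: [3042, 39]
BINARY_OP ^ → 3042 ^ 39 = 3013. Stack: [3013]
STORE_FAST k → k=3013. Stack: []
LOAD_FAST s → push 29. Stack: [29]
RETURN_VALUE → return 29.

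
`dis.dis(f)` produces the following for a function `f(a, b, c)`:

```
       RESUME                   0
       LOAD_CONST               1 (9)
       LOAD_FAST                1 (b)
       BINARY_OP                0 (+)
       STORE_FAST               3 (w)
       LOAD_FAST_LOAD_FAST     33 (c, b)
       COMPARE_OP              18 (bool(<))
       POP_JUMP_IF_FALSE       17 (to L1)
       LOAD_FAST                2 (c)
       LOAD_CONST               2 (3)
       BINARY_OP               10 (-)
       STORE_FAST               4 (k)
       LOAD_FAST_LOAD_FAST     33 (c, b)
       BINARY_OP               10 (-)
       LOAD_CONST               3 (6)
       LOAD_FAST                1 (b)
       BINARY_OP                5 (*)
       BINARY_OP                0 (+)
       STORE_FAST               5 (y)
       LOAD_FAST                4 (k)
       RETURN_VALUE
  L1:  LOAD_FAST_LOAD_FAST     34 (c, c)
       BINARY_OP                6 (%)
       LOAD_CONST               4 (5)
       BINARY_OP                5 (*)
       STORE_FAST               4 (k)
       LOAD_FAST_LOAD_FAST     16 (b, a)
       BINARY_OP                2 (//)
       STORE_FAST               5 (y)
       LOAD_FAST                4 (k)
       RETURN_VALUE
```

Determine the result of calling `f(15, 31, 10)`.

LOAD_CONST → push 9. Stack: [9]
LOAD_FAST b → push 31. Stack: [9, 31]
BINARY_OP + → 9 + 31 = 40. Stack: [40]
STORE_FAST w → w=40. Stack: []
LOAD_FAST_LOAD_FAST c,b → push 10,31. Stack: [10, 31]
COMPARE_OP bool(<) → 10 vs 31 = True. Stack: [True]
POP_JUMP_IF_FALSE → pop True; no jump. Stack: []
LOAD_FAST c → push 10. Stack: [10]
LOAD_CONST → push 3. Stack: [10, 3]
BINARY_OP - → 10 - 3 = 7. Stack: [7]
STORE_FAST k → k=7. Stack: []
LOAD_FAST_LOAD_FAST c,b → push 10,31. Stack: [10, 31]
BINARY_OP - → 10 - 31 = -21. Stack: [-21]
LOAD_CONST → push 6. Stack: [-21, 6]
LOAD_FAST b → push 31. Stack: [-21, 6, 31]
BINARY_OP * → 6 * 31 = 186. Stack: [-21, 186]
BINARY_OP + → -21 + 186 = 165. Stack: [165]
STORE_FAST y → y=165. Stack: []
LOAD_FAST k → push 7. Stack: [7]
RETURN_VALUE → return 7.

7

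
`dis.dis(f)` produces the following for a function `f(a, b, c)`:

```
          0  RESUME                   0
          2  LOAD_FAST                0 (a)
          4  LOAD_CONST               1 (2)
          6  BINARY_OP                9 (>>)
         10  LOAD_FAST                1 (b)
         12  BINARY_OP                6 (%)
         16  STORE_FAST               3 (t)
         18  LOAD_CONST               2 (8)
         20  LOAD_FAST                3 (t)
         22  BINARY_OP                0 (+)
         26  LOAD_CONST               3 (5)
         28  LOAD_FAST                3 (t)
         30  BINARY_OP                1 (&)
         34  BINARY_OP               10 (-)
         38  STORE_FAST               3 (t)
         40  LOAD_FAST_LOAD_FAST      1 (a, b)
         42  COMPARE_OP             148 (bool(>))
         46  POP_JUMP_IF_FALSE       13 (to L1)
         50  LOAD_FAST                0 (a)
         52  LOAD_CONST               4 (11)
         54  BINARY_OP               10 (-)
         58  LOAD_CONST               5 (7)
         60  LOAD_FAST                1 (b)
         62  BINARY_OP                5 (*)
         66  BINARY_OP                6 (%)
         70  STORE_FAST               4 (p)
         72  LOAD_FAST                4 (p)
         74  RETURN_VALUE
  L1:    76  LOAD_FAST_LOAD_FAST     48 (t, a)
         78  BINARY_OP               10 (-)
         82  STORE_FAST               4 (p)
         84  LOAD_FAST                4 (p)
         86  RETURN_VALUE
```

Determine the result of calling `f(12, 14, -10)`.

-2

LOAD_FAST a → push 12. Stack: [12]
LOAD_CONST → push 2. Stack: [12, 2]
BINARY_OP >> → 12 >> 2 = 3. Stack: [3]
LOAD_FAST b → push 14. Stack: [3, 14]
BINARY_OP % → 3 % 14 = 3. Stack: [3]
STORE_FAST t → t=3. Stack: []
LOAD_CONST → push 8. Stack: [8]
LOAD_FAST t → push 3. Stack: [8, 3]
BINARY_OP + → 8 + 3 = 11. Stack: [11]
LOAD_CONST → push 5. Stack: [11, 5]
LOAD_FAST t → push 3. Stack: [11, 5, 3]
BINARY_OP & → 5 & 3 = 1. Stack: [11, 1]
BINARY_OP - → 11 - 1 = 10. Stack: [10]
STORE_FAST t → t=10. Stack: []
LOAD_FAST_LOAD_FAST a,b → push 12,14. Stack: [12, 14]
COMPARE_OP bool(>) → 12 vs 14 = False. Stack: [False]
POP_JUMP_IF_FALSE → pop False; jump. Stack: []
LOAD_FAST_LOAD_FAST t,a → push 10,12. Stack: [10, 12]
BINARY_OP - → 10 - 12 = -2. Stack: [-2]
STORE_FAST p → p=-2. Stack: []
LOAD_FAST p → push -2. Stack: [-2]
RETURN_VALUE → return -2.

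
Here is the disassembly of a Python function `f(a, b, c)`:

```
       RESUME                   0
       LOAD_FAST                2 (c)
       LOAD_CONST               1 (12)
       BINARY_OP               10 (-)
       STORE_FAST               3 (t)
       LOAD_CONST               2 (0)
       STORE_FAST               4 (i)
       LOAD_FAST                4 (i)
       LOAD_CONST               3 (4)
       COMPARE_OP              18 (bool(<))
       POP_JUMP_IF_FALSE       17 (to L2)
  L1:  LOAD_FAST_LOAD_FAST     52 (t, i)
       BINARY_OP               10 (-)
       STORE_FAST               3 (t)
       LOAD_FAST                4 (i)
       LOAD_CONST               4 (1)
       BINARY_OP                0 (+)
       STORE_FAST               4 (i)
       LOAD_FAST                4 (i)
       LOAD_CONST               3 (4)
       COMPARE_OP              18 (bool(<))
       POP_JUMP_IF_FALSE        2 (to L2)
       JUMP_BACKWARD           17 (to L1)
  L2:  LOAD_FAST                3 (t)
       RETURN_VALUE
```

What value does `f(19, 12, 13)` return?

LOAD_FAST c → push 13. Stack: [13]
LOAD_CONST → push 12. Stack: [13, 12]
BINARY_OP - → 13 - 12 = 1. Stack: [1]
STORE_FAST t → t=1. Stack: []
LOAD_CONST → push 0. Stack: [0]
STORE_FAST i → i=0. Stack: []
LOAD_FAST i → push 0. Stack: [0]
LOAD_CONST → push 4. Stack: [0, 4]
COMPARE_OP bool(<) → 0 vs 4 = True. Stack: [True]
POP_JUMP_IF_FALSE → pop True; no jump. Stack: []
LOAD_FAST_LOAD_FAST t,i → push 1,0. Stack: [1, 0]
BINARY_OP - → 1 - 0 = 1. Stack: [1]
STORE_FAST t → t=1. Stack: []
LOAD_FAST i → push 0. Stack: [0]
LOAD_CONST → push 1. Stack: [0, 1]
BINARY_OP + → 0 + 1 = 1. Stack: [1]
STORE_FAST i → i=1. Stack: []
LOAD_FAST i → push 1. Stack: [1]
LOAD_CONST → push 4. Stack: [1, 4]
COMPARE_OP bool(<) → 1 vs 4 = True. Stack: [True]
POP_JUMP_IF_FALSE → pop True; no jump. Stack: []
LOAD_FAST_LOAD_FAST t,i → push 1,1. Stack: [1, 1]
BINARY_OP - → 1 - 1 = 0. Stack: [0]
STORE_FAST t → t=0. Stack: []
LOAD_FAST i → push 1. Stack: [1]
LOAD_CONST → push 1. Stack: [1, 1]
BINARY_OP + → 1 + 1 = 2. Stack: [2]
STORE_FAST i → i=2. Stack: []
LOAD_FAST i → push 2. Stack: [2]
LOAD_CONST → push 4. Stack: [2, 4]
COMPARE_OP bool(<) → 2 vs 4 = True. Stack: [True]
POP_JUMP_IF_FALSE → pop True; no jump. Stack: []
LOAD_FAST_LOAD_FAST t,i → push 0,2. Stack: [0, 2]
BINARY_OP - → 0 - 2 = -2. Stack: [-2]
STORE_FAST t → t=-2. Stack: []
LOAD_FAST i → push 2. Stack: [2]
LOAD_CONST → push 1. Stack: [2, 1]
BINARY_OP + → 2 + 1 = 3. Stack: [3]
STORE_FAST i → i=3. Stack: []
LOAD_FAST i → push 3. Stack: [3]
LOAD_CONST → push 4. Stack: [3, 4]
COMPARE_OP bool(<) → 3 vs 4 = True. Stack: [True]
POP_JUMP_IF_FALSE → pop True; no jump. Stack: []
LOAD_FAST_LOAD_FAST t,i → push -2,3. Stack: [-2, 3]
BINARY_OP - → -2 - 3 = -5. Stack: [-5]
STORE_FAST t → t=-5. Stack: []
LOAD_FAST i → push 3. Stack: [3]
LOAD_CONST → push 1. Stack: [3, 1]
BINARY_OP + → 3 + 1 = 4. Stack: [4]
STORE_FAST i → i=4. Stack: []
LOAD_FAST i → push 4. Stack: [4]
LOAD_CONST → push 4. Stack: [4, 4]
COMPARE_OP bool(<) → 4 vs 4 = False. Stack: [False]
POP_JUMP_IF_FALSE → pop False; jump. Stack: []
LOAD_FAST t → push -5. Stack: [-5]
RETURN_VALUE → return -5.

-5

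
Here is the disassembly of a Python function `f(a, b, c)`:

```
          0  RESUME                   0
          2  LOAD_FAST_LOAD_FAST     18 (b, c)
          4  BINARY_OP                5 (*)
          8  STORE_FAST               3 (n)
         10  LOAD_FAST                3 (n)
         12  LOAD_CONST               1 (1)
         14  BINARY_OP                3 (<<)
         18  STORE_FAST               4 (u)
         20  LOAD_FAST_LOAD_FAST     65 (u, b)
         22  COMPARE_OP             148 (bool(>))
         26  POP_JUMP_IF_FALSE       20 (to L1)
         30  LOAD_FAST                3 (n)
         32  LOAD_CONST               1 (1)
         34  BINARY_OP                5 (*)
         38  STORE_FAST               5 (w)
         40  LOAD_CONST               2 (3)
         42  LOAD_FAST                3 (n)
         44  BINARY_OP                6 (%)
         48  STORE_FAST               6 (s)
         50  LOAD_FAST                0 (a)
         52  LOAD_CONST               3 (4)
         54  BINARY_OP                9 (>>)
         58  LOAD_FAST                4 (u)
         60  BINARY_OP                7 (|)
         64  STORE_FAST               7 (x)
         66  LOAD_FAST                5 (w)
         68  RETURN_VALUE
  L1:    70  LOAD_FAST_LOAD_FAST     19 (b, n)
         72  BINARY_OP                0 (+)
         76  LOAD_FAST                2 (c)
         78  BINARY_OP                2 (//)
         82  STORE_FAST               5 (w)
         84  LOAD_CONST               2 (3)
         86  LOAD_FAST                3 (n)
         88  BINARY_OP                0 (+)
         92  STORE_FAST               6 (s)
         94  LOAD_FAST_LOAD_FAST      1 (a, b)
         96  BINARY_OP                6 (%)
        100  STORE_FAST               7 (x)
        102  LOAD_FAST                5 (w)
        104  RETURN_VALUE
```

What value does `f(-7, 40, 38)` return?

1520

LOAD_FAST_LOAD_FAST b,c → push 40,38. Stack: [40, 38]
BINARY_OP * → 40 * 38 = 1520. Stack: [1520]
STORE_FAST n → n=1520. Stack: []
LOAD_FAST n → push 1520. Stack: [1520]
LOAD_CONST → push 1. Stack: [1520, 1]
BINARY_OP << → 1520 << 1 = 3040. Stack: [3040]
STORE_FAST u → u=3040. Stack: []
LOAD_FAST_LOAD_FAST u,b → push 3040,40. Stack: [3040, 40]
COMPARE_OP bool(>) → 3040 vs 40 = True. Stack: [True]
POP_JUMP_IF_FALSE → pop True; no jump. Stack: []
LOAD_FAST n → push 1520. Stack: [1520]
LOAD_CONST → push 1. Stack: [1520, 1]
BINARY_OP * → 1520 * 1 = 1520. Stack: [1520]
STORE_FAST w → w=1520. Stack: []
LOAD_CONST → push 3. Stack: [3]
LOAD_FAST n → push 1520. Stack: [3, 1520]
BINARY_OP % → 3 % 1520 = 3. Stack: [3]
STORE_FAST s → s=3. Stack: []
LOAD_FAST a → push -7. Stack: [-7]
LOAD_CONST → push 4. Stack: [-7, 4]
BINARY_OP >> → -7 >> 4 = -1. Stack: [-1]
LOAD_FAST u → push 3040. Stack: [-1, 3040]
BINARY_OP | → -1 | 3040 = -1. Stack: [-1]
STORE_FAST x → x=-1. Stack: []
LOAD_FAST w → push 1520. Stack: [1520]
RETURN_VALUE → return 1520.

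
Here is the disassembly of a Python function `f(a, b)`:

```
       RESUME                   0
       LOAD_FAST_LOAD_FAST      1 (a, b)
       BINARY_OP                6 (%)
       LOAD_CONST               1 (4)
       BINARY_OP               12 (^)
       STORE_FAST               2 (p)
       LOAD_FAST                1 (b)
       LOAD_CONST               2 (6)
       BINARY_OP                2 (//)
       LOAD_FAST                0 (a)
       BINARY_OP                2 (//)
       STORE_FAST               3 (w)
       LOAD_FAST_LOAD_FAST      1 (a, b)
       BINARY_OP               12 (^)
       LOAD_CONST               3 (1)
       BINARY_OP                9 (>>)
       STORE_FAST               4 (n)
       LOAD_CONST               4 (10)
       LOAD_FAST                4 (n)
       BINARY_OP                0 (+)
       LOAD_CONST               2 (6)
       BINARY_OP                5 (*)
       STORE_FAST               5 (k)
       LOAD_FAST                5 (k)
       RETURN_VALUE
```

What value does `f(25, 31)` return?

78

LOAD_FAST_LOAD_FAST a,b → push 25,31. Stack: [25, 31]
BINARY_OP % → 25 % 31 = 25. Stack: [25]
LOAD_CONST → push 4. Stack: [25, 4]
BINARY_OP ^ → 25 ^ 4 = 29. Stack: [29]
STORE_FAST p → p=29. Stack: []
LOAD_FAST b → push 31. Stack: [31]
LOAD_CONST → push 6. Stack: [31, 6]
BINARY_OP // → 31 // 6 = 5. Stack: [5]
LOAD_FAST a → push 25. Stack: [5, 25]
BINARY_OP // → 5 // 25 = 0. Stack: [0]
STORE_FAST w → w=0. Stack: []
LOAD_FAST_LOAD_FAST a,b → push 25,31. Stack: [25, 31]
BINARY_OP ^ → 25 ^ 31 = 6. Stack: [6]
LOAD_CONST → push 1. Stack: [6, 1]
BINARY_OP >> → 6 >> 1 = 3. Stack: [3]
STORE_FAST n → n=3. Stack: []
LOAD_CONST → push 10. Stack: [10]
LOAD_FAST n → push 3. Stack: [10, 3]
BINARY_OP + → 10 + 3 = 13. Stack: [13]
LOAD_CONST → push 6. Stack: [13, 6]
BINARY_OP * → 13 * 6 = 78. Stack: [78]
STORE_FAST k → k=78. Stack: []
LOAD_FAST k → push 78. Stack: [78]
RETURN_VALUE → return 78.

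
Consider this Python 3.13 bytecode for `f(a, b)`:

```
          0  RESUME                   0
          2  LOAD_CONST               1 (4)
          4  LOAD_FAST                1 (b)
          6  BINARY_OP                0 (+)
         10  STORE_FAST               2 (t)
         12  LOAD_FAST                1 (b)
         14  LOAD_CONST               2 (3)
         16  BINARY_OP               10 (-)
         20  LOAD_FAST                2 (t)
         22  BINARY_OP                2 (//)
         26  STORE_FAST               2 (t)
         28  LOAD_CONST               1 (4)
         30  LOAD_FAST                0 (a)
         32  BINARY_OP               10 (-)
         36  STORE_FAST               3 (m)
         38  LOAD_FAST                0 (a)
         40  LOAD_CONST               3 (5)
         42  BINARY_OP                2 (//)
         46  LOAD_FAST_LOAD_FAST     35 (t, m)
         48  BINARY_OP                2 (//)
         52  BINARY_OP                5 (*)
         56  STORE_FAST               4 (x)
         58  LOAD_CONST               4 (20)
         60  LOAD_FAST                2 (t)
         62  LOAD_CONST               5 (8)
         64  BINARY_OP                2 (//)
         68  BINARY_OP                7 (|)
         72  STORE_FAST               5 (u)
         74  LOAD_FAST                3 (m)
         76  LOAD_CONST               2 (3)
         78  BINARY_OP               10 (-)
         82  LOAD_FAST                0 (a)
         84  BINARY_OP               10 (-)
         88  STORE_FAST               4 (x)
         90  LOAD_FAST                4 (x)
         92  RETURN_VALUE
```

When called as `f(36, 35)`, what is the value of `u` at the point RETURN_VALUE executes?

LOAD_CONST → push 4. Stack: [4]
LOAD_FAST b → push 35. Stack: [4, 35]
BINARY_OP + → 4 + 35 = 39. Stack: [39]
STORE_FAST t → t=39. Stack: []
LOAD_FAST b → push 35. Stack: [35]
LOAD_CONST → push 3. Stack: [35, 3]
BINARY_OP - → 35 - 3 = 32. Stack: [32]
LOAD_FAST t → push 39. Stack: [32, 39]
BINARY_OP // → 32 // 39 = 0. Stack: [0]
STORE_FAST t → t=0. Stack: []
LOAD_CONST → push 4. Stack: [4]
LOAD_FAST a → push 36. Stack: [4, 36]
BINARY_OP - → 4 - 36 = -32. Stack: [-32]
STORE_FAST m → m=-32. Stack: []
LOAD_FAST a → push 36. Stack: [36]
LOAD_CONST → push 5. Stack: [36, 5]
BINARY_OP // → 36 // 5 = 7. Stack: [7]
LOAD_FAST_LOAD_FAST t,m → push 0,-32. Stack: [7, 0, -32]
BINARY_OP // → 0 // -32 = 0. Stack: [7, 0]
BINARY_OP * → 7 * 0 = 0. Stack: [0]
STORE_FAST x → x=0. Stack: []
LOAD_CONST → push 20. Stack: [20]
LOAD_FAST t → push 0. Stack: [20, 0]
LOAD_CONST → push 8. Stack: [20, 0, 8]
BINARY_OP // → 0 // 8 = 0. Stack: [20, 0]
BINARY_OP | → 20 | 0 = 20. Stack: [20]
STORE_FAST u → u=20. Stack: []
LOAD_FAST m → push -32. Stack: [-32]
LOAD_CONST → push 3. Stack: [-32, 3]
BINARY_OP - → -32 - 3 = -35. Stack: [-35]
LOAD_FAST a → push 36. Stack: [-35, 36]
BINARY_OP - → -35 - 36 = -71. Stack: [-71]
STORE_FAST x → x=-71. Stack: []
LOAD_FAST x → push -71. Stack: [-71]
RETURN_VALUE → return -71.

20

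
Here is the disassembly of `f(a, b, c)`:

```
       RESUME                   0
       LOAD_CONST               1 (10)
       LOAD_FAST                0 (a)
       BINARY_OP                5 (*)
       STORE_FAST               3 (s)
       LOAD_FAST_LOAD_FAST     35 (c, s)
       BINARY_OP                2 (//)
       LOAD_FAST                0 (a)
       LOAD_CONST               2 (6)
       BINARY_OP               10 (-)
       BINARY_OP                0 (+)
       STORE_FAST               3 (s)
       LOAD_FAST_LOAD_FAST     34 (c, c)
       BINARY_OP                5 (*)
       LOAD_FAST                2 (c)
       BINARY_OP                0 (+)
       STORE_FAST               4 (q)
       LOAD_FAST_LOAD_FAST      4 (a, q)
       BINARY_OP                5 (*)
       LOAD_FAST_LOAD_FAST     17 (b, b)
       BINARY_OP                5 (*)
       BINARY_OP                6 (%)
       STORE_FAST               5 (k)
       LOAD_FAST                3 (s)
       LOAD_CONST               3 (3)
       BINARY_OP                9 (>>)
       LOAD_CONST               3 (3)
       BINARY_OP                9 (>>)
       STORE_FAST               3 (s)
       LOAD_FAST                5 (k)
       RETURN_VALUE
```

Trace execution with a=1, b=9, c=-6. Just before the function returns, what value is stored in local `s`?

LOAD_CONST → push 10. Stack: [10]
LOAD_FAST a → push 1. Stack: [10, 1]
BINARY_OP * → 10 * 1 = 10. Stack: [10]
STORE_FAST s → s=10. Stack: []
LOAD_FAST_LOAD_FAST c,s → push -6,10. Stack: [-6, 10]
BINARY_OP // → -6 // 10 = -1. Stack: [-1]
LOAD_FAST a → push 1. Stack: [-1, 1]
LOAD_CONST → push 6. Stack: [-1, 1, 6]
BINARY_OP - → 1 - 6 = -5. Stack: [-1, -5]
BINARY_OP + → -1 + -5 = -6. Stack: [-6]
STORE_FAST s → s=-6. Stack: []
LOAD_FAST_LOAD_FAST c,c → push -6,-6. Stack: [-6, -6]
BINARY_OP * → -6 * -6 = 36. Stack: [36]
LOAD_FAST c → push -6. Stack: [36, -6]
BINARY_OP + → 36 + -6 = 30. Stack: [30]
STORE_FAST q → q=30. Stack: []
LOAD_FAST_LOAD_FAST a,q → push 1,30. Stack: [1, 30]
BINARY_OP * → 1 * 30 = 30. Stack: [30]
LOAD_FAST_LOAD_FAST b,b → push 9,9. Stack: [30, 9, 9]
BINARY_OP * → 9 * 9 = 81. Stack: [30, 81]
BINARY_OP % → 30 % 81 = 30. Stack: [30]
STORE_FAST k → k=30. Stack: []
LOAD_FAST s → push -6. Stack: [-6]
LOAD_CONST → push 3. Stack: [-6, 3]
BINARY_OP >> → -6 >> 3 = -1. Stack: [-1]
LOAD_CONST → push 3. Stack: [-1, 3]
BINARY_OP >> → -1 >> 3 = -1. Stack: [-1]
STORE_FAST s → s=-1. Stack: []
LOAD_FAST k → push 30. Stack: [30]
RETURN_VALUE → return 30.

-1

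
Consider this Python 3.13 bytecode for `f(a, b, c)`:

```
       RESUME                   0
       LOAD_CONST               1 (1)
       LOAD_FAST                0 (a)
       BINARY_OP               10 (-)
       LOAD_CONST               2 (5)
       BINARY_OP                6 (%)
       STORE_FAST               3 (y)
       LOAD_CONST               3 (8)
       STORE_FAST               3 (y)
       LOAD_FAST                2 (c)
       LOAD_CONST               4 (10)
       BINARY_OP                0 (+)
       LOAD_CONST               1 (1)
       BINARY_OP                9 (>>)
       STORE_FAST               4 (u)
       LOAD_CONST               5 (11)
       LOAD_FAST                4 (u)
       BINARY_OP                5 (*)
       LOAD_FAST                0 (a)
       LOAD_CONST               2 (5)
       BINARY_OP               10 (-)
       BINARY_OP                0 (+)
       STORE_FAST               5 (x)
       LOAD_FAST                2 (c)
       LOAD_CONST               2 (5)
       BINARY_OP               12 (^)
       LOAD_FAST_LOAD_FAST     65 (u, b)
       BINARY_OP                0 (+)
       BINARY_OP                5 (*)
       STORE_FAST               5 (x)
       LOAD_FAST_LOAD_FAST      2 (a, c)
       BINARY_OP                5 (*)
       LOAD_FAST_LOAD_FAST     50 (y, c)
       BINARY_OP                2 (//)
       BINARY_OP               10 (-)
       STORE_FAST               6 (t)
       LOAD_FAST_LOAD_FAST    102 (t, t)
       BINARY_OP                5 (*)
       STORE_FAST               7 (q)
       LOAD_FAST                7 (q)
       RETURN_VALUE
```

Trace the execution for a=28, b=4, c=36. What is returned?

1016064

LOAD_CONST → push 1. Stack: [1]
LOAD_FAST a → push 28. Stack: [1, 28]
BINARY_OP - → 1 - 28 = -27. Stack: [-27]
LOAD_CONST → push 5. Stack: [-27, 5]
BINARY_OP % → -27 % 5 = 3. Stack: [3]
STORE_FAST y → y=3. Stack: []
LOAD_CONST → push 8. Stack: [8]
STORE_FAST y → y=8. Stack: []
LOAD_FAST c → push 36. Stack: [36]
LOAD_CONST → push 10. Stack: [36, 10]
BINARY_OP + → 36 + 10 = 46. Stack: [46]
LOAD_CONST → push 1. Stack: [46, 1]
BINARY_OP >> → 46 >> 1 = 23. Stack: [23]
STORE_FAST u → u=23. Stack: []
LOAD_CONST → push 11. Stack: [11]
LOAD_FAST u → push 23. Stack: [11, 23]
BINARY_OP * → 11 * 23 = 253. Stack: [253]
LOAD_FAST a → push 28. Stack: [253, 28]
LOAD_CONST → push 5. Stack: [253, 28, 5]
BINARY_OP - → 28 - 5 = 23. Stack: [253, 23]
BINARY_OP + → 253 + 23 = 276. Stack: [276]
STORE_FAST x → x=276. Stack: []
LOAD_FAST c → push 36. Stack: [36]
LOAD_CONST → push 5. Stack: [36, 5]
BINARY_OP ^ → 36 ^ 5 = 33. Stack: [33]
LOAD_FAST_LOAD_FAST u,b → push 23,4. Stack: [33, 23, 4]
BINARY_OP + → 23 + 4 = 27. Stack: [33, 27]
BINARY_OP * → 33 * 27 = 891. Stack: [891]
STORE_FAST x → x=891. Stack: []
LOAD_FAST_LOAD_FAST a,c → push 28,36. Stack: [28, 36]
BINARY_OP * → 28 * 36 = 1008. Stack: [1008]
LOAD_FAST_LOAD_FAST y,c → push 8,36. Stack: [1008, 8, 36]
BINARY_OP // → 8 // 36 = 0. Stack: [1008, 0]
BINARY_OP - → 1008 - 0 = 1008. Stack: [1008]
STORE_FAST t → t=1008. Stack: []
LOAD_FAST_LOAD_FAST t,t → push 1008,1008. Stack: [1008, 1008]
BINARY_OP * → 1008 * 1008 = 1016064. Stack: [1016064]
STORE_FAST q → q=1016064. Stack: []
LOAD_FAST q → push 1016064. Stack: [1016064]
RETURN_VALUE → return 1016064.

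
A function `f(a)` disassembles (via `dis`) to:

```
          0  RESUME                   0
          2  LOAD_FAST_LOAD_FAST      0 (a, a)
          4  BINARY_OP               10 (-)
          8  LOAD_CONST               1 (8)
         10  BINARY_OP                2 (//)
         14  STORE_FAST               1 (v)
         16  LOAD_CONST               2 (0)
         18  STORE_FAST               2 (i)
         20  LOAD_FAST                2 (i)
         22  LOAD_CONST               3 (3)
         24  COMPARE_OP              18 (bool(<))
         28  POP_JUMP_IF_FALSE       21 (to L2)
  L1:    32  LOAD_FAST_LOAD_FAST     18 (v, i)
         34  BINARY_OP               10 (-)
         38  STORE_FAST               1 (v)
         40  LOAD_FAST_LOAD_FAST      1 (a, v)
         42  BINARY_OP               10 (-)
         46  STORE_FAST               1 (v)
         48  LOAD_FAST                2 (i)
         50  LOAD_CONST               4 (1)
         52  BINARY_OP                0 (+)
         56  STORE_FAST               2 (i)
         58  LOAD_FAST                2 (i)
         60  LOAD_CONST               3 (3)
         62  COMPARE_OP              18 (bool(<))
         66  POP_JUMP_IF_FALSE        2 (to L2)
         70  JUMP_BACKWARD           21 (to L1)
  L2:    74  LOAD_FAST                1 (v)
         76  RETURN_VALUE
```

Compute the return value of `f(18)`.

LOAD_FAST_LOAD_FAST a,a → push 18,18. Stack: [18, 18]
BINARY_OP - → 18 - 18 = 0. Stack: [0]
LOAD_CONST → push 8. Stack: [0, 8]
BINARY_OP // → 0 // 8 = 0. Stack: [0]
STORE_FAST v → v=0. Stack: []
LOAD_CONST → push 0. Stack: [0]
STORE_FAST i → i=0. Stack: []
LOAD_FAST i → push 0. Stack: [0]
LOAD_CONST → push 3. Stack: [0, 3]
COMPARE_OP bool(<) → 0 vs 3 = True. Stack: [True]
POP_JUMP_IF_FALSE → pop True; no jump. Stack: []
LOAD_FAST_LOAD_FAST v,i → push 0,0. Stack: [0, 0]
BINARY_OP - → 0 - 0 = 0. Stack: [0]
STORE_FAST v → v=0. Stack: []
LOAD_FAST_LOAD_FAST a,v → push 18,0. Stack: [18, 0]
BINARY_OP - → 18 - 0 = 18. Stack: [18]
STORE_FAST v → v=18. Stack: []
LOAD_FAST i → push 0. Stack: [0]
LOAD_CONST → push 1. Stack: [0, 1]
BINARY_OP + → 0 + 1 = 1. Stack: [1]
STORE_FAST i → i=1. Stack: []
LOAD_FAST i → push 1. Stack: [1]
LOAD_CONST → push 3. Stack: [1, 3]
COMPARE_OP bool(<) → 1 vs 3 = True. Stack: [True]
POP_JUMP_IF_FALSE → pop True; no jump. Stack: []
LOAD_FAST_LOAD_FAST v,i → push 18,1. Stack: [18, 1]
BINARY_OP - → 18 - 1 = 17. Stack: [17]
STORE_FAST v → v=17. Stack: []
LOAD_FAST_LOAD_FAST a,v → push 18,17. Stack: [18, 17]
BINARY_OP - → 18 - 17 = 1. Stack: [1]
STORE_FAST v → v=1. Stack: []
LOAD_FAST i → push 1. Stack: [1]
LOAD_CONST → push 1. Stack: [1, 1]
BINARY_OP + → 1 + 1 = 2. Stack: [2]
STORE_FAST i → i=2. Stack: []
LOAD_FAST i → push 2. Stack: [2]
LOAD_CONST → push 3. Stack: [2, 3]
COMPARE_OP bool(<) → 2 vs 3 = True. Stack: [True]
POP_JUMP_IF_FALSE → pop True; no jump. Stack: []
LOAD_FAST_LOAD_FAST v,i → push 1,2. Stack: [1, 2]
BINARY_OP - → 1 - 2 = -1. Stack: [-1]
STORE_FAST v → v=-1. Stack: []
LOAD_FAST_LOAD_FAST a,v → push 18,-1. Stack: [18, -1]
BINARY_OP - → 18 - -1 = 19. Stack: [19]
STORE_FAST v → v=19. Stack: []
LOAD_FAST i → push 2. Stack: [2]
LOAD_CONST → push 1. Stack: [2, 1]
BINARY_OP + → 2 + 1 = 3. Stack: [3]
STORE_FAST i → i=3. Stack: []
LOAD_FAST i → push 3. Stack: [3]
LOAD_CONST → push 3. Stack: [3, 3]
COMPARE_OP bool(<) → 3 vs 3 = False. Stack: [False]
POP_JUMP_IF_FALSE → pop False; jump. Stack: []
LOAD_FAST v → push 19. Stack: [19]
RETURN_VALUE → return 19.

19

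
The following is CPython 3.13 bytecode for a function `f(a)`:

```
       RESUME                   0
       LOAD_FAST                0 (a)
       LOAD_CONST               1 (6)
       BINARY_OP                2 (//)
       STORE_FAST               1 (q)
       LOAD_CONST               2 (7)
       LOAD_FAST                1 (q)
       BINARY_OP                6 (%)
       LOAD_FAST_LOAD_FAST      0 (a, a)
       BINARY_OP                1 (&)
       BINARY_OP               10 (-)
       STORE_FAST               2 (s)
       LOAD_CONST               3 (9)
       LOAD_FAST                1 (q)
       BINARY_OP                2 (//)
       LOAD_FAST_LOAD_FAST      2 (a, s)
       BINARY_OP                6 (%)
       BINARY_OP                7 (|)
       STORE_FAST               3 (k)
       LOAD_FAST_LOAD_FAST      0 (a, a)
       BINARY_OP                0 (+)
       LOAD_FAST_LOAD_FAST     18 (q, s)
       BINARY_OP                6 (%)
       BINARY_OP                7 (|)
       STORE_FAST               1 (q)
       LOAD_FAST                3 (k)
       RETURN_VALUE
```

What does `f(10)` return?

9

LOAD_FAST a → push 10. Stack: [10]
LOAD_CONST → push 6. Stack: [10, 6]
BINARY_OP // → 10 // 6 = 1. Stack: [1]
STORE_FAST q → q=1. Stack: []
LOAD_CONST → push 7. Stack: [7]
LOAD_FAST q → push 1. Stack: [7, 1]
BINARY_OP % → 7 % 1 = 0. Stack: [0]
LOAD_FAST_LOAD_FAST a,a → push 10,10. Stack: [0, 10, 10]
BINARY_OP & → 10 & 10 = 10. Stack: [0, 10]
BINARY_OP - → 0 - 10 = -10. Stack: [-10]
STORE_FAST s → s=-10. Stack: []
LOAD_CONST → push 9. Stack: [9]
LOAD_FAST q → push 1. Stack: [9, 1]
BINARY_OP // → 9 // 1 = 9. Stack: [9]
LOAD_FAST_LOAD_FAST a,s → push 10,-10. Stack: [9, 10, -10]
BINARY_OP % → 10 % -10 = 0. Stack: [9, 0]
BINARY_OP | → 9 | 0 = 9. Stack: [9]
STORE_FAST k → k=9. Stack: []
LOAD_FAST_LOAD_FAST a,a → push 10,10. Stack: [10, 10]
BINARY_OP + → 10 + 10 = 20. Stack: [20]
LOAD_FAST_LOAD_FAST q,s → push 1,-10. Stack: [20, 1, -10]
BINARY_OP % → 1 % -10 = -9. Stack: [20, -9]
BINARY_OP | → 20 | -9 = -9. Stack: [-9]
STORE_FAST q → q=-9. Stack: []
LOAD_FAST k → push 9. Stack: [9]
RETURN_VALUE → return 9.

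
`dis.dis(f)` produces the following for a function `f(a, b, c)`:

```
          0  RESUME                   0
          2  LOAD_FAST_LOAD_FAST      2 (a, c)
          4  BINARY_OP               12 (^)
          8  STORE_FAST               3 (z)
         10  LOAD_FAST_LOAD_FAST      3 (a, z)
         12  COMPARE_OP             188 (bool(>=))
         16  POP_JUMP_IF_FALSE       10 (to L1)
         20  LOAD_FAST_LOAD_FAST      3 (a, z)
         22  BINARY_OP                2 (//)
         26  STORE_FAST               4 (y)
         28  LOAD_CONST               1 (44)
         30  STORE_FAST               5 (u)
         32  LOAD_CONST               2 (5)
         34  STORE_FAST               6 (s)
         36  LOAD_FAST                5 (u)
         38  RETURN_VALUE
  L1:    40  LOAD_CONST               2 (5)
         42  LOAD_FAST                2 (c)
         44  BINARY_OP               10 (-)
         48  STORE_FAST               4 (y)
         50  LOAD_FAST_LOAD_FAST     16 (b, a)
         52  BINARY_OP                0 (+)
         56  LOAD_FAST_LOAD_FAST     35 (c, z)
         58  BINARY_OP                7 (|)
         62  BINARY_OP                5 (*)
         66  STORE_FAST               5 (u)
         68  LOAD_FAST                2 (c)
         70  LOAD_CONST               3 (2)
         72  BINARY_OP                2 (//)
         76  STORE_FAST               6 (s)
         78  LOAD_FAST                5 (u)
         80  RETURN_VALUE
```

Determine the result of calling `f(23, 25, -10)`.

LOAD_FAST_LOAD_FAST a,c → push 23,-10. Stack: [23, -10]
BINARY_OP ^ → 23 ^ -10 = -31. Stack: [-31]
STORE_FAST z → z=-31. Stack: []
LOAD_FAST_LOAD_FAST a,z → push 23,-31. Stack: [23, -31]
COMPARE_OP bool(>=) → 23 vs -31 = True. Stack: [True]
POP_JUMP_IF_FALSE → pop True; no jump. Stack: []
LOAD_FAST_LOAD_FAST a,z → push 23,-31. Stack: [23, -31]
BINARY_OP // → 23 // -31 = -1. Stack: [-1]
STORE_FAST y → y=-1. Stack: []
LOAD_CONST → push 44. Stack: [44]
STORE_FAST u → u=44. Stack: []
LOAD_CONST → push 5. Stack: [5]
STORE_FAST s → s=5. Stack: []
LOAD_FAST u → push 44. Stack: [44]
RETURN_VALUE → return 44.

44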